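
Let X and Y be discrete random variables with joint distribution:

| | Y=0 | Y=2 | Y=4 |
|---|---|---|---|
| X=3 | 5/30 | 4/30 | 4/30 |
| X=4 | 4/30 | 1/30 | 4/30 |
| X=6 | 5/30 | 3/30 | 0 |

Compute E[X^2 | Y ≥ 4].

25/2

P(Y ≥ 4) = 4/15.
Σ X^2·P over the event = 9·(4/30) + 16·(4/30) = 10/3.
E[X^2 | Y ≥ 4] = (10/3) / (4/15) = 25/2.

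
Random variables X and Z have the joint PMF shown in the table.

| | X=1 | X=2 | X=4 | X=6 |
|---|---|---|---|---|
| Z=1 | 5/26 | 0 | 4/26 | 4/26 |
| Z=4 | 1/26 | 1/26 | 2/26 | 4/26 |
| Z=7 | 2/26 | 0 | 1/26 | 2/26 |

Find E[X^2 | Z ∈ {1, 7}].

101/6

P(Z ∈ {1, 7}) = 9/13.
Σ X^2·P over the event = 1·(5/26) + 1·(2/26) + 16·(4/26) + 16·(1/26) + 36·(4/26) + 36·(2/26) = 303/26.
E[X^2 | Z ∈ {1, 7}] = (303/26) / (9/13) = 101/6.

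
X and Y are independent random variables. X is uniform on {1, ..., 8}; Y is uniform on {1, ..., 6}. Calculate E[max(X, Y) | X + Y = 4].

Outcomes with X + Y = 4: (1,3), (2,2), (3,1), each with probability 1/48.
E[max(X, Y) | X + Y = 4] = (3 + 2 + 3) / 3 = 8/3.

8/3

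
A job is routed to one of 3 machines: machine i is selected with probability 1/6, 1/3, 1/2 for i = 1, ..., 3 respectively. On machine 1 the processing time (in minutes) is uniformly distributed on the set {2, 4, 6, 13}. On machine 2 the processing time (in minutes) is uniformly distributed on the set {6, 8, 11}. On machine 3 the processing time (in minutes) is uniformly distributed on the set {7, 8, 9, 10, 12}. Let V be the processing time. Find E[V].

E[V | machine 1] = (2+4+6+13)/4 = 25/4.
E[V | machine 2] = (6+8+11)/3 = 25/3.
E[V | machine 3] = (7+8+9+10+12)/5 = 46/5.
E[V] = (1/6)·(25/4) + (1/3)·(25/3) + (1/2)·(46/5) = 3031/360.

3031/360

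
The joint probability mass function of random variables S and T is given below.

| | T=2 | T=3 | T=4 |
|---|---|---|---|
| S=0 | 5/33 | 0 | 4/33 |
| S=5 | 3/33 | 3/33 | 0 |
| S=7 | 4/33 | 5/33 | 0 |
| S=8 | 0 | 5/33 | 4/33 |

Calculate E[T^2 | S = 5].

P(S = 5) = 2/11.
Σ T^2·P over the event = 4·(3/33) + 9·(3/33) = 13/11.
E[T^2 | S = 5] = (13/11) / (2/11) = 13/2.

13/2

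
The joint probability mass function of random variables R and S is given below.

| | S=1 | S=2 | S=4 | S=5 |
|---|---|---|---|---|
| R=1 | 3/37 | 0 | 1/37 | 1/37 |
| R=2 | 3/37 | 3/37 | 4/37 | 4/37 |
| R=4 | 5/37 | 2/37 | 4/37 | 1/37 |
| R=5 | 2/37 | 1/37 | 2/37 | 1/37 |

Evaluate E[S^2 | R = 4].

P(R = 4) = 12/37.
Summing S^2·P(R=x,S=y) over the conditioning event gives 102/37.
E[S^2 | R = 4] = (102/37) / (12/37) = 17/2.

17/2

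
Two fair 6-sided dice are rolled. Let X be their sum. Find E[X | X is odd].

P(X is odd) = 1/2.
Σ over the event: 3·1/18 + 5·1/9 + 7·1/6 + 9·1/9 + 11·1/18 = 7/2.
E[X | X is odd] = (7/2) / (1/2) = 7.

7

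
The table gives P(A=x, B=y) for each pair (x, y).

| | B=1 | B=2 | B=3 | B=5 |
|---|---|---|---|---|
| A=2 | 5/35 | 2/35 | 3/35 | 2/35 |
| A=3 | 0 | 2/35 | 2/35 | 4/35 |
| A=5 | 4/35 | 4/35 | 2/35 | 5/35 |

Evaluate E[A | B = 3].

P(B = 3) = 1/5.
Summing A·P(A=x,B=y) over the conditioning event gives 22/35.
E[A | B = 3] = (22/35) / (1/5) = 22/7.

22/7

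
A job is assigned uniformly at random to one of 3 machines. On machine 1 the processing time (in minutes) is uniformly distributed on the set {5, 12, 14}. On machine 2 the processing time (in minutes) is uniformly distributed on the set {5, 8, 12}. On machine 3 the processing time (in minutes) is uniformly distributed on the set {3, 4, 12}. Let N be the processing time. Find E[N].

25/3

E[N | machine 1] = (5+12+14)/3 = 31/3.
E[N | machine 2] = (5+8+12)/3 = 25/3.
E[N | machine 3] = (3+4+12)/3 = 19/3.
E[N] = (1/3)·(31/3) + (1/3)·(25/3) + (1/3)·(19/3) = 25/3.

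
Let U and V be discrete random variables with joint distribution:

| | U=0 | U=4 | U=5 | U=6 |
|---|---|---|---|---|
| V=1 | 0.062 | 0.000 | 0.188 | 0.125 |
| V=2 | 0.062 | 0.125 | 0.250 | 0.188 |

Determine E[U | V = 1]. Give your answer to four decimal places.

P(V = 1) = 0.375.
Σ U·P over the event = 0·(0.062) + 5·(0.188) + 6·(0.125) = 1.690.
E[U | V = 1] = (1.690) / (0.375) = 4.5067.

4.5067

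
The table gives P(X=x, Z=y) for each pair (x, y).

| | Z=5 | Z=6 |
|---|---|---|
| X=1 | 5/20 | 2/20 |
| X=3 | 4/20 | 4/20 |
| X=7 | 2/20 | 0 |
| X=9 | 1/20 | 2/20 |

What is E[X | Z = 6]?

4

P(Z = 6) = 2/5.
Σ X·P over the event = 1·(2/20) + 3·(4/20) + 9·(2/20) = 8/5.
E[X | Z = 6] = (8/5) / (2/5) = 4.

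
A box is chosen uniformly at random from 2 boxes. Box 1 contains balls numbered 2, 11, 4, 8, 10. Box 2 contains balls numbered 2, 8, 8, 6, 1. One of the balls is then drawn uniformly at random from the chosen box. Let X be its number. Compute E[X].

6

E[X | box 1] = (2+11+4+8+10)/5 = 7.
E[X | box 2] = (2+8+8+6+1)/5 = 5.
E[X] = (1/2)·(7) + (1/2)·(5) = 6.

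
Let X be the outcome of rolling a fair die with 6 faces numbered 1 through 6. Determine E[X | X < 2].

Given X < 2, X is equally likely to be any of {1}.
E[X | X < 2] = (1) / 1 = 1.

1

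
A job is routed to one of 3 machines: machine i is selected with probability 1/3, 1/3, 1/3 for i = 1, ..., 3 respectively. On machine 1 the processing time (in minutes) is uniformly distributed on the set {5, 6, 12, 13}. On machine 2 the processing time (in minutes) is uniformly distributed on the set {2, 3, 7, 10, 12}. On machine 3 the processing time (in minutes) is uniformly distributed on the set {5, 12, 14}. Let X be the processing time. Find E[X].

392/45

E[X | machine 1] = (5+6+12+13)/4 = 9.
E[X | machine 2] = (2+3+7+10+12)/5 = 34/5.
E[X | machine 3] = (5+12+14)/3 = 31/3.
By the law of total expectation,
E[X] = (1/3)·(9) + (1/3)·(34/5) + (1/3)·(31/3) = 392/45.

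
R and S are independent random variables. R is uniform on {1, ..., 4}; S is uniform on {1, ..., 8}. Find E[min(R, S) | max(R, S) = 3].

Outcomes with max(R, S) = 3: (1,3), (2,3), (3,1), (3,2), (3,3), each with probability 1/32.
E[min(R, S) | max(R, S) = 3] = (1 + 2 + 1 + 2 + 3) / 5 = 9/5.

9/5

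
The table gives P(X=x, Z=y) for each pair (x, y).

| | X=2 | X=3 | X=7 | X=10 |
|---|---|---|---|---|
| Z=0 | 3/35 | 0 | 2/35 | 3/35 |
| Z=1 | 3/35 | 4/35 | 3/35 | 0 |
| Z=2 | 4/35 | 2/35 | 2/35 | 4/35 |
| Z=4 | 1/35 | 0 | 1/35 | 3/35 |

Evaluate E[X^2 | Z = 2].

P(Z = 2) = 12/35.
Σ X^2·P over the event = 4·(4/35) + 9·(2/35) + 49·(2/35) + 100·(4/35) = 76/5.
E[X^2 | Z = 2] = (76/5) / (12/35) = 133/3.

133/3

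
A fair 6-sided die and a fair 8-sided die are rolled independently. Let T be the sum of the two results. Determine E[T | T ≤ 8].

P(T ≤ 8) = 9/16.
Σ over the event: 2·1/48 + 3·1/24 + 4·1/16 + 5·1/12 + 6·5/48 + 7·1/8 + 8·1/8 = 10/3.
E[T | T ≤ 8] = (10/3) / (9/16) = 160/27.

160/27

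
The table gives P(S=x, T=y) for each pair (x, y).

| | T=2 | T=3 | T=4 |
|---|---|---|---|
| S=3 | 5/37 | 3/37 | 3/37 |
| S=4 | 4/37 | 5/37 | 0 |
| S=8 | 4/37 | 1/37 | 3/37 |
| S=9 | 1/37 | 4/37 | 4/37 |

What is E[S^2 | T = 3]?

P(T = 3) = 13/37.
Σ S^2·P over the event = 9·(3/37) + 16·(5/37) + 64·(1/37) + 81·(4/37) = 495/37.
E[S^2 | T = 3] = (495/37) / (13/37) = 495/13.

495/13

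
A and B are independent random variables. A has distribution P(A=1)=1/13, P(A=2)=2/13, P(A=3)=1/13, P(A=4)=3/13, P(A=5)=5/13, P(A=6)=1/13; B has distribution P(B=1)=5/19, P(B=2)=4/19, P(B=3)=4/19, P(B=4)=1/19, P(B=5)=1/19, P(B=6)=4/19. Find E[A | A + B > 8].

282/59

P(A + B > 8) = 59/247.
Summing A·P(x,y) over outcomes with A + B > 8 gives 282/247.
E[A | A + B > 8] = (282/247) / (59/247) = 282/59.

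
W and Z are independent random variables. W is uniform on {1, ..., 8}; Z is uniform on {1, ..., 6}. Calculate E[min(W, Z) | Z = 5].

Outcomes with Z = 5: (1,5), (2,5), (3,5), (4,5), (5,5), (6,5), (7,5), (8,5), each with probability 1/48.
E[min(W, Z) | Z = 5] = (1 + 2 + 3 + 4 + 5 + 5 + 5 + 5) / 8 = 15/4.

15/4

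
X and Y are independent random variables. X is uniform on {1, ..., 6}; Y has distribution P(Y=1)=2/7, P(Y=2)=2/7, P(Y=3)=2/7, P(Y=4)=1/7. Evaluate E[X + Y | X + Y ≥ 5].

P(X + Y ≥ 5) = 5/7.
Summing (X+Y)·P(x,y) over outcomes with X + Y ≥ 5 gives 29/6.
E[X + Y | X + Y ≥ 5] = (29/6) / (5/7) = 203/30.

203/30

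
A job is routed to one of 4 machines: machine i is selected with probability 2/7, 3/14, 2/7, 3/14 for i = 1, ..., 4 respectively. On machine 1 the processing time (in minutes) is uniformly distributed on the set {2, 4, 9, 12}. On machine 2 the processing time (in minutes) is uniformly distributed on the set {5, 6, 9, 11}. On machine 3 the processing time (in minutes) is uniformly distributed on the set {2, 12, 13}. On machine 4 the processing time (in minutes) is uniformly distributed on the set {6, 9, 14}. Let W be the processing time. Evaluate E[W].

E[W | machine 1] = (2+4+9+12)/4 = 27/4.
E[W | machine 2] = (5+6+9+11)/4 = 31/4.
E[W | machine 3] = (2+12+13)/3 = 9.
E[W | machine 4] = (6+9+14)/3 = 29/3.
E[W] = (2/7)·(27/4) + (3/14)·(31/4) + (2/7)·(9) + (3/14)·(29/3) = 461/56.

461/56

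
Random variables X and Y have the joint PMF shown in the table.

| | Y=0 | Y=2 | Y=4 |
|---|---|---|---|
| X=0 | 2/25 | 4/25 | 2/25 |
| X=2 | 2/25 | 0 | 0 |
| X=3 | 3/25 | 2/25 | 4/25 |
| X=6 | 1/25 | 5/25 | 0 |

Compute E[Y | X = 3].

20/9

P(X = 3) = 9/25.
Σ Y·P over the event = 0·(3/25) + 2·(2/25) + 4·(4/25) = 4/5.
E[Y | X = 3] = (4/5) / (9/25) = 20/9.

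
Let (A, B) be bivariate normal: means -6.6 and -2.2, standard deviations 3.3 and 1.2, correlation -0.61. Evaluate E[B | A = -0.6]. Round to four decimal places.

For a bivariate normal, E[B | A=x] = μ_B + ρ·(σ_B/σ_A)·(x − μ_A).
E[B | A=-0.6] = -2.2 + (-0.61)·(1.2/3.3)·(-0.6 − (-6.6)) = -2.2 + (-0.22182)·(6) = -3.5309.

-3.5309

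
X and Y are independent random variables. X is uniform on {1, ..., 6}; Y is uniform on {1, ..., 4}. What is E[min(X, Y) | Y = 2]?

Outcomes with Y = 2: (1,2), (2,2), (3,2), (4,2), (5,2), (6,2), each with probability 1/24.
E[min(X, Y) | Y = 2] = (1 + 2 + 2 + 2 + 2 + 2) / 6 = 11/6.

11/6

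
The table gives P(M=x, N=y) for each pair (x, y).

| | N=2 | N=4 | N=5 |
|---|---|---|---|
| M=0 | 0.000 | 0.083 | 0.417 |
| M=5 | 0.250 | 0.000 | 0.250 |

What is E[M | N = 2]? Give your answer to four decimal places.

P(N = 2) = 0.250.
Σ M·P over the event = 5·(0.250) = 1.250.
E[M | N = 2] = (1.250) / (0.250) = 5.0000.

5.0000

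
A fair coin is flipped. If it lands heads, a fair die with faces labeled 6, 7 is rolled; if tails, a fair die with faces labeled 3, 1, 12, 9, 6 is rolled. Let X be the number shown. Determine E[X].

127/20

E[X | heads] = (6+7)/2 = 13/2.
E[X | tails] = (3+1+12+9+6)/5 = 31/5.
E[X] = (1/2)·(13/2) + (1/2)·(31/5) = 127/20.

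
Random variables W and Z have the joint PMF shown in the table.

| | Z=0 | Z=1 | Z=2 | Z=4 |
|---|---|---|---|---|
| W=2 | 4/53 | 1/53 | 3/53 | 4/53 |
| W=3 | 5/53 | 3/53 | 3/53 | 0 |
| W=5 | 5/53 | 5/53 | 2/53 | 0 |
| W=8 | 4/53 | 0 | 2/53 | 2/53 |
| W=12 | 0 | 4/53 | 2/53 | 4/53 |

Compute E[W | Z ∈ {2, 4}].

137/22

P(Z ∈ {2, 4}) = 22/53.
Σ W·P over the event = 2·(3/53) + 2·(4/53) + 3·(3/53) + 5·(2/53) + 8·(2/53) + 8·(2/53) + 12·(2/53) + 12·(4/53) = 137/53.
E[W | Z ∈ {2, 4}] = (137/53) / (22/53) = 137/22.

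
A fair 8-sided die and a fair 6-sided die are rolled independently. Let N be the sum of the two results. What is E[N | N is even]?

P(N is even) = 1/2.
Σ over the event: 2·1/48 + 4·1/16 + 6·5/48 + 8·1/8 + 10·5/48 + 12·1/16 + 14·1/48 = 4.
E[N | N is even] = (4) / (1/2) = 8.

8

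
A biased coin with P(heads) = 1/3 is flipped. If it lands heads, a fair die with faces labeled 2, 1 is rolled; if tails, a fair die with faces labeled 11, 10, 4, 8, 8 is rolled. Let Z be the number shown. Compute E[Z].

179/30

E[Z | heads] = (2+1)/2 = 3/2.
E[Z | tails] = (11+10+4+8+8)/5 = 41/5.
By the law of total expectation,
E[Z] = (1/3)·(3/2) + (2/3)·(41/5) = 179/30.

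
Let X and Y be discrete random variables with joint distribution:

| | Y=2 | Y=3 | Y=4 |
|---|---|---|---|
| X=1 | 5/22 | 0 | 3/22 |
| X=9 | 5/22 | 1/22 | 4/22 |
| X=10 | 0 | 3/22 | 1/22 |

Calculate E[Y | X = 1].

P(X = 1) = 4/11.
Σ Y·P over the event = 2·(5/22) + 4·(3/22) = 1.
E[Y | X = 1] = (1) / (4/11) = 11/4.

11/4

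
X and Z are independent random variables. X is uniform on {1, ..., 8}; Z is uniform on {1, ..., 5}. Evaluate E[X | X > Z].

29/5

P(X > Z) = 5/8.
Summing X·P(x,y) over outcomes with X > Z gives 29/8.
E[X | X > Z] = (29/8) / (5/8) = 29/5.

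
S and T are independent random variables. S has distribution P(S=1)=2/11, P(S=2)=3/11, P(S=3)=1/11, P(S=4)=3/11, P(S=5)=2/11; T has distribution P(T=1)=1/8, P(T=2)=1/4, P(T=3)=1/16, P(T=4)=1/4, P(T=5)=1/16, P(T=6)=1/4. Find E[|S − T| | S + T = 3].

P(S + T = 3) = 7/88.
Summing |S−T|·P(x,y) over outcomes with S + T = 3 gives 7/88.
E[|S − T| | S + T = 3] = (7/88) / (7/88) = 1.

1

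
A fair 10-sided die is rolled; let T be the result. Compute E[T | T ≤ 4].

Given T ≤ 4, T is equally likely to be any of {1, 2, 3, 4}.
E[T | T ≤ 4] = (1 + 2 + 3 + 4) / 4 = 5/2.

5/2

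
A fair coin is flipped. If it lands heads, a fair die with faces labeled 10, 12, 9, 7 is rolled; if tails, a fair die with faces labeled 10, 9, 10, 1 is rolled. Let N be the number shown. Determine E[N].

17/2

E[N | heads] = (10+12+9+7)/4 = 19/2.
E[N | tails] = (10+9+10+1)/4 = 15/2.
E[N] = (1/2)·(19/2) + (1/2)·(15/2) = 17/2.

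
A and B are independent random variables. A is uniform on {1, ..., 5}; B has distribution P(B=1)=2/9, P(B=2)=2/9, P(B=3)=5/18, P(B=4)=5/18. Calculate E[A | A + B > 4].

229/65

P(A + B > 4) = 13/18.
Summing A·P(x,y) over outcomes with A + B > 4 gives 229/90.
E[A | A + B > 4] = (229/90) / (13/18) = 229/65.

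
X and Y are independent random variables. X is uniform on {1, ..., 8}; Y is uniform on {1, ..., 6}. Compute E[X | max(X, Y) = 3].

Outcomes with max(X, Y) = 3: (1,3), (2,3), (3,1), (3,2), (3,3), each with probability 1/48.
E[X | max(X, Y) = 3] = (1 + 2 + 3 + 3 + 3) / 5 = 12/5.

12/5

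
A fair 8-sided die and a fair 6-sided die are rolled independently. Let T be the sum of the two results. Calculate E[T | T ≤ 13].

370/47

P(T ≤ 13) = 47/48.
E[T | T ≤ 13] = (185/24) / (47/48) = 370/47.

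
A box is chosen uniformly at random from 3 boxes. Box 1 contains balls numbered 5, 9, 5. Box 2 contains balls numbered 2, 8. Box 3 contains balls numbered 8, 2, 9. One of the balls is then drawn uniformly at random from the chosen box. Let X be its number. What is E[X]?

E[X | box 1] = (5+9+5)/3 = 19/3.
E[X | box 2] = (2+8)/2 = 5.
E[X | box 3] = (8+2+9)/3 = 19/3.
By the law of total expectation,
E[X] = (1/3)·(19/3) + (1/3)·(5) + (1/3)·(19/3) = 53/9.

53/9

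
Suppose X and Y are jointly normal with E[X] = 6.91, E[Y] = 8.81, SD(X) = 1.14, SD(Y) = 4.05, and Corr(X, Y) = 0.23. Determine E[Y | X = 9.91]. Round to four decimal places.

11.2613

E[Y | X=x] = μ_Y + ρ(σ_Y/σ_X)(x − μ_X) for jointly normal variables.
E[Y | X=9.91] = 8.81 + (0.23)·(4.05/1.14)·(9.91 − (6.91)) = 8.81 + (0.81711)·(3) = 11.2613.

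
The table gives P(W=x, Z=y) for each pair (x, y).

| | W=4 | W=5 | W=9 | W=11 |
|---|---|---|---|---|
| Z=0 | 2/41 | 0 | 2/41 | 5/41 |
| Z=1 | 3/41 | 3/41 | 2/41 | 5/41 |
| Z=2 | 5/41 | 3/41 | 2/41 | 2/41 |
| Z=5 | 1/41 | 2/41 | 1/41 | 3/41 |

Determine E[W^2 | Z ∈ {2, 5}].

P(Z ∈ {2, 5}) = 19/41.
Σ W^2·P over the event = 16·(5/41) + 16·(1/41) + 25·(3/41) + 25·(2/41) + 81·(2/41) + 81·(1/41) + 121·(2/41) + 121·(3/41) = 1069/41.
E[W^2 | Z ∈ {2, 5}] = (1069/41) / (19/41) = 1069/19.

1069/19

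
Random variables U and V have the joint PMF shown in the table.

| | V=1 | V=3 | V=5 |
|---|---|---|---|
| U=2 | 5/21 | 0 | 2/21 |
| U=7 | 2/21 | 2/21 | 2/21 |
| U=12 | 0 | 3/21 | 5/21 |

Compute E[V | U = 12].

17/4

P(U = 12) = 8/21.
Summing V·P(U=x,V=y) over the conditioning event gives 34/21.
E[V | U = 12] = (34/21) / (8/21) = 17/4.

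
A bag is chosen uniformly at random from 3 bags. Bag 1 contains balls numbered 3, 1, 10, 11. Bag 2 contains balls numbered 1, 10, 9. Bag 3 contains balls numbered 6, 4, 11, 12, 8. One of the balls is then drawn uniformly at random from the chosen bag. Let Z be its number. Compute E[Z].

E[Z | bag 1] = (3+1+10+11)/4 = 25/4.
E[Z | bag 2] = (1+10+9)/3 = 20/3.
E[Z | bag 3] = (6+4+11+12+8)/5 = 41/5.
E[Z] = (1/3)·(25/4) + (1/3)·(20/3) + (1/3)·(41/5) = 1267/180.

1267/180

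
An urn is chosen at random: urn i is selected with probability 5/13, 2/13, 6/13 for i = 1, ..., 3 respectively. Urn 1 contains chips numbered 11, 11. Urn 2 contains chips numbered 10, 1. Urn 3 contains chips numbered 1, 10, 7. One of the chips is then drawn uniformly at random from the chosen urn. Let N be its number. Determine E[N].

E[N | urn 1] = (11+11)/2 = 11.
E[N | urn 2] = (10+1)/2 = 11/2.
E[N | urn 3] = (1+10+7)/3 = 6.
E[N] = (5/13)·(11) + (2/13)·(11/2) + (6/13)·(6) = 102/13.

102/13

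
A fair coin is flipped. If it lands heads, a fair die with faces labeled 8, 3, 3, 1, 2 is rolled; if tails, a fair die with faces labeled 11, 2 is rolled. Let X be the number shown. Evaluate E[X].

99/20

E[X | heads] = (8+3+3+1+2)/5 = 17/5.
E[X | tails] = (11+2)/2 = 13/2.
By the law of total expectation,
E[X] = (1/2)·(17/5) + (1/2)·(13/2) = 99/20.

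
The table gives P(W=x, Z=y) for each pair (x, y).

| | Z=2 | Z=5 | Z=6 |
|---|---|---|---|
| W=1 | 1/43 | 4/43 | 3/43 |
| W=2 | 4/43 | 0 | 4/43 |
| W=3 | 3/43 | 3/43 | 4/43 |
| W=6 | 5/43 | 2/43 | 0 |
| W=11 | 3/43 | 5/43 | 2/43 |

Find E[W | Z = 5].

P(Z = 5) = 14/43.
Σ W·P over the event = 1·(4/43) + 3·(3/43) + 6·(2/43) + 11·(5/43) = 80/43.
E[W | Z = 5] = (80/43) / (14/43) = 40/7.

40/7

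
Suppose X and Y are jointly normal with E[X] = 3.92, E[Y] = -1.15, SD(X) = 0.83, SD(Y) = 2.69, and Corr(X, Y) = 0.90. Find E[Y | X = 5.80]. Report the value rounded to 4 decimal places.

For a bivariate normal, E[Y | X=x] = μ_Y + ρ·(σ_Y/σ_X)·(x − μ_X).
E[Y | X=5.80] = -1.15 + (0.90)·(2.69/0.83)·(5.80 − (3.92)) = -1.15 + (2.91687)·(1.88) = 4.3337.

4.3337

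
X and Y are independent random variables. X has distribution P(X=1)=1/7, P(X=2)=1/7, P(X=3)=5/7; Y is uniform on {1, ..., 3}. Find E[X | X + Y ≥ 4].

P(X + Y ≥ 4) = 6/7.
Summing X·P(x,y) over outcomes with X + Y ≥ 4 gives 50/21.
E[X | X + Y ≥ 4] = (50/21) / (6/7) = 25/9.

25/9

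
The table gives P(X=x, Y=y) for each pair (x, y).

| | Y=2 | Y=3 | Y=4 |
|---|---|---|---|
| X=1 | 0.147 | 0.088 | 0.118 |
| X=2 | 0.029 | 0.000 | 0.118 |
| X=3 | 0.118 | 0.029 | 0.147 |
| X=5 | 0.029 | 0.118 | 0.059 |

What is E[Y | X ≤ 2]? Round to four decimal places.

3.1200

P(X ≤ 2) = 0.500.
Summing Y·P(X=x,Y=y) over the conditioning event gives 1.560.
E[Y | X ≤ 2] = (1.560) / (0.500) = 3.1200.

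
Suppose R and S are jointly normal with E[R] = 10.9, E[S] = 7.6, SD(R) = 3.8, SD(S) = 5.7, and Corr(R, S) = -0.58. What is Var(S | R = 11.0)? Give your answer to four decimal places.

21.5604

The conditional variance in a bivariate normal is σ_S²(1 − ρ²), independent of x.
Var(S | R=11.0) = (5.7)²·(1 − (-0.58)²) = 32.49·0.6636 = 21.5604.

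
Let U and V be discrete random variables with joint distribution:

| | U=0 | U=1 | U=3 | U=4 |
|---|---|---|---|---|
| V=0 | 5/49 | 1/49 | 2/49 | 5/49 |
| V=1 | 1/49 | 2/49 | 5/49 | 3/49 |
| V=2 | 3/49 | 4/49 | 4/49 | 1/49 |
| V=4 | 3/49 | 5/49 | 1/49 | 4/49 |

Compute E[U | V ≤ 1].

7/3

P(V ≤ 1) = 24/49.
Σ U·P over the event = 0·(5/49) + 0·(1/49) + 1·(1/49) + 1·(2/49) + 3·(2/49) + 3·(5/49) + 4·(5/49) + 4·(3/49) = 8/7.
E[U | V ≤ 1] = (8/7) / (24/49) = 7/3.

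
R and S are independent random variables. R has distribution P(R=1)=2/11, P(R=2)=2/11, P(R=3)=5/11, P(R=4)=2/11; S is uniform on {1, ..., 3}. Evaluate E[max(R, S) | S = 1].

29/11

P(S = 1) = 1/3.
Summing max(R,S)·P(x,y) over outcomes with S = 1 gives 29/33.
E[max(R, S) | S = 1] = (29/33) / (1/3) = 29/11.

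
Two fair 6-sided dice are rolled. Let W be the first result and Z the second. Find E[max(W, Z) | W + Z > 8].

P(W + Z > 8) = 5/18.
Summing max(W,Z)·P(x,y) over outcomes with W + Z > 8 gives 19/12.
E[max(W, Z) | W + Z > 8] = (19/12) / (5/18) = 57/10.

57/10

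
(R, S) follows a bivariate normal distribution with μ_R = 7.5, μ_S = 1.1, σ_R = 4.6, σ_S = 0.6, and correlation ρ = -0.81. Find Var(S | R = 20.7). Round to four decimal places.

0.1238

Var(S | R=x) = (1 − ρ²)·σ_S².
Var(S | R=20.7) = (0.6)²·(1 − (-0.81)²) = 0.36·0.3439 = 0.1238.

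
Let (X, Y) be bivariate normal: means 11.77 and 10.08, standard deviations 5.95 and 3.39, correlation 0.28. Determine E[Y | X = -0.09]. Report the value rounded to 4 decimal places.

E[Y | X=x] = μ_Y + ρ(σ_Y/σ_X)(x − μ_X) for jointly normal variables.
E[Y | X=-0.09] = 10.08 + (0.28)·(3.39/5.95)·(-0.09 − (11.77)) = 10.08 + (0.15953)·(-11.86) = 8.1880.

8.1880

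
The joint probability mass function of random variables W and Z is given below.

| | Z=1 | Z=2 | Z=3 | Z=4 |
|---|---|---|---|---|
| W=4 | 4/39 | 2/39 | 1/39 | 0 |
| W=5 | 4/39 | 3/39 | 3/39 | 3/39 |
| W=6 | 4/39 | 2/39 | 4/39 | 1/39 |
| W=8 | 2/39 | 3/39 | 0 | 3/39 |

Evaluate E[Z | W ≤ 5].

P(W ≤ 5) = 20/39.
Σ Z·P over the event = 1·(4/39) + 2·(2/39) + 3·(1/39) + 1·(4/39) + 2·(3/39) + 3·(3/39) + 4·(3/39) = 14/13.
E[Z | W ≤ 5] = (14/13) / (20/39) = 21/10.

21/10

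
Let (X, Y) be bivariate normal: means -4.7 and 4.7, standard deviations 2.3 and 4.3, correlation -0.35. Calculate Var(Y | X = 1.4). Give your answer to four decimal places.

16.2250

For a bivariate normal, Var(Y | X=x) = σ_Y²(1 − ρ²).
Var(Y | X=1.4) = (4.3)²·(1 − (-0.35)²) = 18.49·0.8775 = 16.2250.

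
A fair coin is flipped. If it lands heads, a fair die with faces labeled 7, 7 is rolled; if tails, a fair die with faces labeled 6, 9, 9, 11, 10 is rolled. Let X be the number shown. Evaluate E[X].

E[X | heads] = (7+7)/2 = 7.
E[X | tails] = (6+9+9+11+10)/5 = 9.
E[X] = (1/2)·(7) + (1/2)·(9) = 8.

8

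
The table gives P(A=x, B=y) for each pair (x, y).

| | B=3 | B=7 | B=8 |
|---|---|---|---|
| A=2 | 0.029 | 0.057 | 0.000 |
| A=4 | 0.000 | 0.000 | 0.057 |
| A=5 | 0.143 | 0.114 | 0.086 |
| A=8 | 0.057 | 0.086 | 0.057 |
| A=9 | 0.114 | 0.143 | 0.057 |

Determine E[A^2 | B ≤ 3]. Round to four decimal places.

48.3178

P(B ≤ 3) = 0.343.
Summing A^2·P(A=x,B=y) over the conditioning event gives 16.573.
E[A^2 | B ≤ 3] = (16.573) / (0.343) = 48.3178.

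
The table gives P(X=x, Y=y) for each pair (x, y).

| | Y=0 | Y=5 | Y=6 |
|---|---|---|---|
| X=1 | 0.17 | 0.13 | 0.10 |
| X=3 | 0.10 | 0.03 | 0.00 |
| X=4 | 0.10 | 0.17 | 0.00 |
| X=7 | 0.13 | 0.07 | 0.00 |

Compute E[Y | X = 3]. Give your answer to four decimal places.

P(X = 3) = 0.13.
Σ Y·P over the event = 0·(0.10) + 5·(0.03) = 0.15.
E[Y | X = 3] = (0.15) / (0.13) = 1.1538.

1.1538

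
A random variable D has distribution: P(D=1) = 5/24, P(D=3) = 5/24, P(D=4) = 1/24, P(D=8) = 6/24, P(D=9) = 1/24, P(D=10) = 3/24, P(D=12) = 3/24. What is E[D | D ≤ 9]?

9/2

P(D ≤ 9) = 3/4.
Σ over the event: 1·5/24 + 3·5/24 + 4·1/24 + 8·1/4 + 9·1/24 = 27/8.
E[D | D ≤ 9] = (27/8) / (3/4) = 9/2.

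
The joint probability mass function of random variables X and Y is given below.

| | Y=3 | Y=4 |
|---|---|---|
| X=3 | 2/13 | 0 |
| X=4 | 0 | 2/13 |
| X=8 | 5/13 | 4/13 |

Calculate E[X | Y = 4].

P(Y = 4) = 6/13.
Σ X·P over the event = 4·(2/13) + 8·(4/13) = 40/13.
E[X | Y = 4] = (40/13) / (6/13) = 20/3.

20/3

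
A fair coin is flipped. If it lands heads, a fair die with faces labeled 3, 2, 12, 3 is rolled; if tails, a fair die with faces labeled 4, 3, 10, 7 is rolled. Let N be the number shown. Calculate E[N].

11/2

E[N | heads] = (3+2+12+3)/4 = 5.
E[N | tails] = (4+3+10+7)/4 = 6.
By the law of total expectation,
E[N] = (1/2)·(5) + (1/2)·(6) = 11/2.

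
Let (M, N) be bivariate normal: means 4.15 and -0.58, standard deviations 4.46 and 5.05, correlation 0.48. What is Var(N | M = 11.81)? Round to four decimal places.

The conditional variance in a bivariate normal is σ_N²(1 − ρ²), independent of x.
Var(N | M=11.81) = (5.05)²·(1 − (0.48)²) = 25.5025·0.7696 = 19.6267.

19.6267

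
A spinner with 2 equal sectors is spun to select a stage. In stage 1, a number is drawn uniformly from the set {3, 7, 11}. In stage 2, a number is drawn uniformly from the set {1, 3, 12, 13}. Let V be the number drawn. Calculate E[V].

E[V | stage 1] = (3+7+11)/3 = 7.
E[V | stage 2] = (1+3+12+13)/4 = 29/4.
By the law of total expectation,
E[V] = (1/2)·(7) + (1/2)·(29/4) = 57/8.

57/8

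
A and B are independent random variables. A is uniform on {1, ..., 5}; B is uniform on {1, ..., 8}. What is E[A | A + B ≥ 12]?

P(A + B ≥ 12) = 3/40.
Summing A·P(x,y) over outcomes with A + B ≥ 12 gives 7/20.
E[A | A + B ≥ 12] = (7/20) / (3/40) = 14/3.

14/3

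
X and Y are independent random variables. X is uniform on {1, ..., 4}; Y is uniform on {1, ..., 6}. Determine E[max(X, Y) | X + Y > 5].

67/14

P(X + Y > 5) = 7/12.
Summing max(X,Y)·P(x,y) over outcomes with X + Y > 5 gives 67/24.
E[max(X, Y) | X + Y > 5] = (67/24) / (7/12) = 67/14.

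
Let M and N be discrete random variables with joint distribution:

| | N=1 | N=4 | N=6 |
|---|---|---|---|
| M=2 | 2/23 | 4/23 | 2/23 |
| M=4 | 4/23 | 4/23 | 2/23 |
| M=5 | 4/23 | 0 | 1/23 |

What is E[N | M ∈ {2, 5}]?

P(M ∈ {2, 5}) = 13/23.
Σ N·P over the event = 1·(2/23) + 4·(4/23) + 6·(2/23) + 1·(4/23) + 6·(1/23) = 40/23.
E[N | M ∈ {2, 5}] = (40/23) / (13/23) = 40/13.

40/13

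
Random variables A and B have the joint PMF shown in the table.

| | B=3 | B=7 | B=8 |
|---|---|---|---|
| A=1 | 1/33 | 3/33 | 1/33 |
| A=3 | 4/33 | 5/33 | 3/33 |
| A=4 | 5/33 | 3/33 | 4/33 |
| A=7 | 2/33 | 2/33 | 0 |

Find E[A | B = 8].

P(B = 8) = 8/33.
Σ A·P over the event = 1·(1/33) + 3·(3/33) + 4·(4/33) = 26/33.
E[A | B = 8] = (26/33) / (8/33) = 13/4.

13/4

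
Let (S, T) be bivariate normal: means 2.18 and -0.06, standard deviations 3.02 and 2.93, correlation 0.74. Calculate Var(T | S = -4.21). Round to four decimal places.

The conditional variance in a bivariate normal is σ_T²(1 − ρ²), independent of x.
Var(T | S=-4.21) = (2.93)²·(1 − (0.74)²) = 8.5849·0.4524 = 3.8838.

3.8838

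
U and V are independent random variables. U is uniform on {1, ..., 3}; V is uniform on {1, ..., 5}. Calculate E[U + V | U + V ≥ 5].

Outcomes with U + V ≥ 5: (1,4), (1,5), (2,3), (2,4), (2,5), (3,2), (3,3), (3,4), (3,5), each with probability 1/15.
E[U + V | U + V ≥ 5] = (5 + 6 + 5 + 6 + 7 + 5 + 6 + 7 + 8) / 9 = 55/9.

55/9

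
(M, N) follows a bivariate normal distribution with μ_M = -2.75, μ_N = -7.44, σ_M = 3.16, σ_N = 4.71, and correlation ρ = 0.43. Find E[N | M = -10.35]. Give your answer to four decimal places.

E[N | M=x] = μ_N + ρ(σ_N/σ_M)(x − μ_M) for jointly normal variables.
E[N | M=-10.35] = -7.44 + (0.43)·(4.71/3.16)·(-10.35 − (-2.75)) = -7.44 + (0.64092)·(-7.6) = -12.3110.

-12.3110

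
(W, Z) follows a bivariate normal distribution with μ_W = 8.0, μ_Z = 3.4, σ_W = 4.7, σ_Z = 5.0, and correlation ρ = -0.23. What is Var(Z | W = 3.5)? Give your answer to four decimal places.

23.6775

The conditional variance in a bivariate normal is σ_Z²(1 − ρ²), independent of x.
Var(Z | W=3.5) = (5.0)²·(1 − (-0.23)²) = 25·0.9471 = 23.6775.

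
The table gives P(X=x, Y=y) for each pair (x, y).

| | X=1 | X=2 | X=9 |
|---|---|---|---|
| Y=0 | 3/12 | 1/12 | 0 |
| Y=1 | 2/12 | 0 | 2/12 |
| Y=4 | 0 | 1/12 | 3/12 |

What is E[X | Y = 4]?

29/4

P(Y = 4) = 1/3.
Σ X·P over the event = 2·(1/12) + 9·(3/12) = 29/12.
E[X | Y = 4] = (29/12) / (1/3) = 29/4.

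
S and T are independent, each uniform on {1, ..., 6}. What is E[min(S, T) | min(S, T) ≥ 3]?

31/8

P(min(S, T) ≥ 3) = 4/9.
Summing min(S,T)·P(x,y) over outcomes with min(S, T) ≥ 3 gives 31/18.
E[min(S, T) | min(S, T) ≥ 3] = (31/18) / (4/9) = 31/8.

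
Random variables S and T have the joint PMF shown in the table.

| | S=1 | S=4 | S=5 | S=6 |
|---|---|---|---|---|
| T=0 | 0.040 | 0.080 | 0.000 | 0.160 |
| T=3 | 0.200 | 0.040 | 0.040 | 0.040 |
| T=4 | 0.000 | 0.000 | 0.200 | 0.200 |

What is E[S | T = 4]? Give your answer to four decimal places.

5.5000

P(T = 4) = 0.400.
Σ S·P over the event = 5·(0.200) + 6·(0.200) = 2.200.
E[S | T = 4] = (2.200) / (0.400) = 5.5000.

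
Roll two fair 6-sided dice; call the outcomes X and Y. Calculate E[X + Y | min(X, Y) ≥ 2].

8

P(min(X, Y) ≥ 2) = 25/36.
Summing (X+Y)·P(x,y) over outcomes with min(X, Y) ≥ 2 gives 50/9.
E[X + Y | min(X, Y) ≥ 2] = (50/9) / (25/36) = 8.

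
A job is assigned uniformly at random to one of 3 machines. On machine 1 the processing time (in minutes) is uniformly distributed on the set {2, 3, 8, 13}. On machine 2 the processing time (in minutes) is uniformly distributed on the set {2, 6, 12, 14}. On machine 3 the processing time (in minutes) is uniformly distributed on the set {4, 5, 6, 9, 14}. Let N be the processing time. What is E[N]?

E[N | machine 1] = (2+3+8+13)/4 = 13/2.
E[N | machine 2] = (2+6+12+14)/4 = 17/2.
E[N | machine 3] = (4+5+6+9+14)/5 = 38/5.
By the law of total expectation,
E[N] = (1/3)·(13/2) + (1/3)·(17/2) + (1/3)·(38/5) = 113/15.

113/15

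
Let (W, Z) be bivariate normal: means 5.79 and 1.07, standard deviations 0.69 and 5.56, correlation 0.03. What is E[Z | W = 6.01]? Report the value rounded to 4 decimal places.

For a bivariate normal, E[Z | W=x] = μ_Z + ρ·(σ_Z/σ_W)·(x − μ_W).
E[Z | W=6.01] = 1.07 + (0.03)·(5.56/0.69)·(6.01 − (5.79)) = 1.07 + (0.24174)·(0.22) = 1.1232.

1.1232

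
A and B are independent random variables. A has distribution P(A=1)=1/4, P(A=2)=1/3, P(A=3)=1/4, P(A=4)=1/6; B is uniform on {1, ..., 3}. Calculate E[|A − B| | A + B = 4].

P(A + B = 4) = 5/18.
Summing |A−B|·P(x,y) over outcomes with A + B = 4 gives 1/3.
E[|A − B| | A + B = 4] = (1/3) / (5/18) = 6/5.

6/5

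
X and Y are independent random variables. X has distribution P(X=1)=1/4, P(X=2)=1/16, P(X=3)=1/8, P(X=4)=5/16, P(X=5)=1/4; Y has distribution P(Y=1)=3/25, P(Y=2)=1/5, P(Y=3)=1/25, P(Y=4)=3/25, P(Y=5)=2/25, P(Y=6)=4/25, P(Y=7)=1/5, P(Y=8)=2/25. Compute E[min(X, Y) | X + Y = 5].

P(X + Y = 5) = 19/200.
Summing min(X,Y)·P(x,y) over outcomes with X + Y = 5 gives 49/400.
E[min(X, Y) | X + Y = 5] = (49/400) / (19/200) = 49/38.

49/38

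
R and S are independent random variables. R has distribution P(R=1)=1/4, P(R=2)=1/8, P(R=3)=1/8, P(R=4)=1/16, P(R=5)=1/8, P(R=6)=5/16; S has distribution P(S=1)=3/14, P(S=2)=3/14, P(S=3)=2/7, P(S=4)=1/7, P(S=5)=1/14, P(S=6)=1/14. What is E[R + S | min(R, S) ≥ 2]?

P(min(R, S) ≥ 2) = 33/56.
Summing (R+S)·P(x,y) over outcomes with min(R, S) ≥ 2 gives 519/112.
E[R + S | min(R, S) ≥ 2] = (519/112) / (33/56) = 173/22.

173/22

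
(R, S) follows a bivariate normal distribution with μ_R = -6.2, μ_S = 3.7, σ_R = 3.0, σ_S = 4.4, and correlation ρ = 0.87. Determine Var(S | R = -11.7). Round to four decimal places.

4.7064

Var(S | R=x) = (1 − ρ²)·σ_S².
Var(S | R=-11.7) = (4.4)²·(1 − (0.87)²) = 19.36·0.2431 = 4.7064.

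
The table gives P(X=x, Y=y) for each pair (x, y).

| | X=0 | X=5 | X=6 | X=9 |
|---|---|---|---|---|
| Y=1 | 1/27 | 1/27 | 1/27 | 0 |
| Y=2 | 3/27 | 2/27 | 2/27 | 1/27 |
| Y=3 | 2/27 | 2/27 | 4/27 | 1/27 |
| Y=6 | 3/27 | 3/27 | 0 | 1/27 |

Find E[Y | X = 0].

P(X = 0) = 1/3.
Σ Y·P over the event = 1·(1/27) + 2·(3/27) + 3·(2/27) + 6·(3/27) = 31/27.
E[Y | X = 0] = (31/27) / (1/3) = 31/9.

31/9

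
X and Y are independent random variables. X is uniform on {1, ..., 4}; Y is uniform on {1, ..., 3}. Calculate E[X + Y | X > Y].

5

Outcomes with X > Y: (2,1), (3,1), (3,2), (4,1), (4,2), (4,3), each with probability 1/12.
E[X + Y | X > Y] = (3 + 4 + 5 + 5 + 6 + 7) / 6 = 5.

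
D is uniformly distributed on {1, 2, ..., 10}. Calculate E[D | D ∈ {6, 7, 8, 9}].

15/2

P(D ∈ {6, 7, 8, 9}) = 2/5.
Σ over the event: 6·1/10 + 7·1/10 + 8·1/10 + 9·1/10 = 3.
E[D | D ∈ {6, 7, 8, 9}] = (3) / (2/5) = 15/2.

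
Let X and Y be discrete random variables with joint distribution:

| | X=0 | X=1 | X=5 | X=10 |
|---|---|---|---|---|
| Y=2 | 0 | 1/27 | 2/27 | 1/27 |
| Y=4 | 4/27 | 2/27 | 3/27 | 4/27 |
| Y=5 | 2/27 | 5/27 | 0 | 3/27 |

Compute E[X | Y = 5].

P(Y = 5) = 10/27.
Σ X·P over the event = 0·(2/27) + 1·(5/27) + 10·(3/27) = 35/27.
E[X | Y = 5] = (35/27) / (10/27) = 7/2.

7/2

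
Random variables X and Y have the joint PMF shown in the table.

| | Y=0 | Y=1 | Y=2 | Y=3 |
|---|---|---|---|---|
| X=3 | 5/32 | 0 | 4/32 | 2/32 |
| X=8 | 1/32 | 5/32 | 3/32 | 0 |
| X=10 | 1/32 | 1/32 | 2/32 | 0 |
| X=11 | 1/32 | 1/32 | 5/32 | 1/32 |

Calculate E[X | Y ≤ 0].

11/2

P(Y ≤ 0) = 1/4.
Σ X·P over the event = 3·(5/32) + 8·(1/32) + 10·(1/32) + 11·(1/32) = 11/8.
E[X | Y ≤ 0] = (11/8) / (1/4) = 11/2.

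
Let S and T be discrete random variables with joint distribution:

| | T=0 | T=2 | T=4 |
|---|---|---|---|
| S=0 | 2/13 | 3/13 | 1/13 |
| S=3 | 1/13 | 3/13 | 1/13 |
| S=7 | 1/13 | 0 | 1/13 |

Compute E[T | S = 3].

2

P(S = 3) = 5/13.
Σ T·P over the event = 0·(1/13) + 2·(3/13) + 4·(1/13) = 10/13.
E[T | S = 3] = (10/13) / (5/13) = 2.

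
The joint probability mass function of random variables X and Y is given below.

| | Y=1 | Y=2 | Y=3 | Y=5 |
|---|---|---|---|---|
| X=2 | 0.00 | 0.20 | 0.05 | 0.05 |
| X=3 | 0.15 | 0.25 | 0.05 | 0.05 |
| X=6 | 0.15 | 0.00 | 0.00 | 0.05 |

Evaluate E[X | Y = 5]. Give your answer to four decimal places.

3.6667

P(Y = 5) = 0.15.
Σ X·P over the event = 2·(0.05) + 3·(0.05) + 6·(0.05) = 0.55.
E[X | Y = 5] = (0.55) / (0.15) = 3.6667.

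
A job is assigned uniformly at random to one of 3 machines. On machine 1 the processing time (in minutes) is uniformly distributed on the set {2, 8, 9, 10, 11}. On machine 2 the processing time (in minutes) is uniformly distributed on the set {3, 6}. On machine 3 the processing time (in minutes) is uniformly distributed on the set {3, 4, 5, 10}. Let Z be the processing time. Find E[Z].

E[Z | machine 1] = (2+8+9+10+11)/5 = 8.
E[Z | machine 2] = (3+6)/2 = 9/2.
E[Z | machine 3] = (3+4+5+10)/4 = 11/2.
E[Z] = (1/3)·(8) + (1/3)·(9/2) + (1/3)·(11/2) = 6.

6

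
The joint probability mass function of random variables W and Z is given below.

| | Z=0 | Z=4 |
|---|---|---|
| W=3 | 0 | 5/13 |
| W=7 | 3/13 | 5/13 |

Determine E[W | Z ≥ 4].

P(Z ≥ 4) = 10/13.
Summing W·P(W=x,Z=y) over the conditioning event gives 50/13.
E[W | Z ≥ 4] = (50/13) / (10/13) = 5.

5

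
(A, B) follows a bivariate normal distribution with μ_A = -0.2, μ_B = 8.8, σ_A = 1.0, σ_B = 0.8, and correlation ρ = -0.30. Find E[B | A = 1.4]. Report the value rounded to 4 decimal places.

For a bivariate normal, E[B | A=x] = μ_B + ρ·(σ_B/σ_A)·(x − μ_A).
E[B | A=1.4] = 8.8 + (-0.30)·(0.8/1.0)·(1.4 − (-0.2)) = 8.8 + (-0.24)·(1.6) = 8.4160.

8.4160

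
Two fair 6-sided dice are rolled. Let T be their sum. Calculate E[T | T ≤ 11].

48/7

P(T ≤ 11) = 35/36.
E[T | T ≤ 11] = (20/3) / (35/36) = 48/7.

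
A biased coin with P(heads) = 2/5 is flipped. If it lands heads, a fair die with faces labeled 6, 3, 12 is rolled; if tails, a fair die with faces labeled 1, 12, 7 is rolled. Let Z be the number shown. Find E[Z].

E[Z | heads] = (6+3+12)/3 = 7.
E[Z | tails] = (1+12+7)/3 = 20/3.
E[Z] = (2/5)·(7) + (3/5)·(20/3) = 34/5.

34/5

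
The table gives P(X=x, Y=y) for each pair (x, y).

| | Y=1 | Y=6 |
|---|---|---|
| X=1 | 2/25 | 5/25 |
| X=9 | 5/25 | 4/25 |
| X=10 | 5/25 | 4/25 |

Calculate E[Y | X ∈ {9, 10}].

P(X ∈ {9, 10}) = 18/25.
Σ Y·P over the event = 1·(5/25) + 6·(4/25) + 1·(5/25) + 6·(4/25) = 58/25.
E[Y | X ∈ {9, 10}] = (58/25) / (18/25) = 29/9.

29/9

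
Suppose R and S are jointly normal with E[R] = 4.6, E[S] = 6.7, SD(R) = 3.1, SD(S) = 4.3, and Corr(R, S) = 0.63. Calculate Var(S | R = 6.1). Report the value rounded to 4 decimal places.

Var(S | R=x) = (1 − ρ²)·σ_S².
Var(S | R=6.1) = (4.3)²·(1 − (0.63)²) = 18.49·0.6031 = 11.1513.

11.1513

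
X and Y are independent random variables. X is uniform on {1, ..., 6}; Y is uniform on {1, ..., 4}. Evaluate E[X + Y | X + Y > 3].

P(X + Y > 3) = 7/8.
Summing (X+Y)·P(x,y) over outcomes with X + Y > 3 gives 17/3.
E[X + Y | X + Y > 3] = (17/3) / (7/8) = 136/21.

136/21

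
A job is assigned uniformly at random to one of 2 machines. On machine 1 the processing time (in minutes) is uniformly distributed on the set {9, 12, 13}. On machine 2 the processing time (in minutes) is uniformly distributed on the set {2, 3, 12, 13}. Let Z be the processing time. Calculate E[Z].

E[Z | machine 1] = (9+12+13)/3 = 34/3.
E[Z | machine 2] = (2+3+12+13)/4 = 15/2.
By the law of total expectation,
E[Z] = (1/2)·(34/3) + (1/2)·(15/2) = 113/12.

113/12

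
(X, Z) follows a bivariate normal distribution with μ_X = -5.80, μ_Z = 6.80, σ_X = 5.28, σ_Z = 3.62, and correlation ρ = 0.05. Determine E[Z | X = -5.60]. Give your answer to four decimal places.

6.8069

The regression of Z on X has slope ρ·σ_Z/σ_X and passes through (μ_X, μ_Z).
E[Z | X=-5.60] = 6.80 + (0.05)·(3.62/5.28)·(-5.60 − (-5.80)) = 6.80 + (0.03428)·(0.2) = 6.8069.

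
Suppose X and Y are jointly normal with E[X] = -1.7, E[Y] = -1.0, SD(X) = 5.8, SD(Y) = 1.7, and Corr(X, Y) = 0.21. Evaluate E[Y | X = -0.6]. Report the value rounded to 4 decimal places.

-0.9323

E[Y | X=x] = μ_Y + ρ(σ_Y/σ_X)(x − μ_X) for jointly normal variables.
E[Y | X=-0.6] = -1.0 + (0.21)·(1.7/5.8)·(-0.6 − (-1.7)) = -1.0 + (0.061552)·(1.1) = -0.9323.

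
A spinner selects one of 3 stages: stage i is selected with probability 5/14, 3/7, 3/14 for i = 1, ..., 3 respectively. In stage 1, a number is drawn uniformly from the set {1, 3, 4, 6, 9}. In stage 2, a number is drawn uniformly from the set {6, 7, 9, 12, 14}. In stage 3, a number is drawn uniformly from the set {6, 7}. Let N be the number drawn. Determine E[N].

143/20

E[N | stage 1] = (1+3+4+6+9)/5 = 23/5.
E[N | stage 2] = (6+7+9+12+14)/5 = 48/5.
E[N | stage 3] = (6+7)/2 = 13/2.
By the law of total expectation,
E[N] = (5/14)·(23/5) + (3/7)·(48/5) + (3/14)·(13/2) = 143/20.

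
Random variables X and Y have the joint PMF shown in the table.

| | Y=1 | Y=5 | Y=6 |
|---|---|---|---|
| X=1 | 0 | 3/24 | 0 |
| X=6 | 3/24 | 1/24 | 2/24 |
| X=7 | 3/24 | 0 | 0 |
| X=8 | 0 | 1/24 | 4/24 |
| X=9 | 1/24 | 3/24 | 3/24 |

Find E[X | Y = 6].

P(Y = 6) = 3/8.
Summing X·P(X=x,Y=y) over the conditioning event gives 71/24.
E[X | Y = 6] = (71/24) / (3/8) = 71/9.

71/9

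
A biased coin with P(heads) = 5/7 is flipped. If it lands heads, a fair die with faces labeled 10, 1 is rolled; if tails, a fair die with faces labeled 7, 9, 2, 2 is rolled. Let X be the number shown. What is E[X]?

E[X | heads] = (10+1)/2 = 11/2.
E[X | tails] = (7+9+2+2)/4 = 5.
E[X] = (5/7)·(11/2) + (2/7)·(5) = 75/14.

75/14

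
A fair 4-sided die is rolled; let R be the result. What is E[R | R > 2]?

7/2

Given R > 2, R is equally likely to be any of {3, 4}.
E[R | R > 2] = (3 + 4) / 2 = 7/2.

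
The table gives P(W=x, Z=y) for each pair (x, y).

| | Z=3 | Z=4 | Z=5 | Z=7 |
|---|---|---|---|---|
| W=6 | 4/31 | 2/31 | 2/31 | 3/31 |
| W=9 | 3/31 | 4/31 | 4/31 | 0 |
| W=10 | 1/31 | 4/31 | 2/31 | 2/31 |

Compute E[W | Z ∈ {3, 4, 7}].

P(Z ∈ {3, 4, 7}) = 23/31.
Σ W·P over the event = 6·(4/31) + 6·(2/31) + 6·(3/31) + 9·(3/31) + 9·(4/31) + 10·(1/31) + 10·(4/31) + 10·(2/31) = 187/31.
E[W | Z ∈ {3, 4, 7}] = (187/31) / (23/31) = 187/23.

187/23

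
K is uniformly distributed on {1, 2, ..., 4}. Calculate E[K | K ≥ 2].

3

Given K ≥ 2, K is equally likely to be any of {2, 3, 4}.
E[K | K ≥ 2] = (2 + 3 + 4) / 3 = 3.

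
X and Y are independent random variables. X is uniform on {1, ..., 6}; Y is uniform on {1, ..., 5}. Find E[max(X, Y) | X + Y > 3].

P(X + Y > 3) = 9/10.
Summing max(X,Y)·P(x,y) over outcomes with X + Y > 3 gives 4.
E[max(X, Y) | X + Y > 3] = (4) / (9/10) = 40/9.

40/9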